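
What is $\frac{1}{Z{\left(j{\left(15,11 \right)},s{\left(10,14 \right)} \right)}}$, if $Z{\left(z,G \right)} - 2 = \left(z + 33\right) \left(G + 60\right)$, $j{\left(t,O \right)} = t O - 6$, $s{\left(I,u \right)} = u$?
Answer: $\frac{1}{14210} \approx 7.0373 \cdot 10^{-5}$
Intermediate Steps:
$j{\left(t,O \right)} = -6 + O t$ ($j{\left(t,O \right)} = O t - 6 = -6 + O t$)
$Z{\left(z,G \right)} = 2 + \left(33 + z\right) \left(60 + G\right)$ ($Z{\left(z,G \right)} = 2 + \left(z + 33\right) \left(G + 60\right) = 2 + \left(33 + z\right) \left(60 + G\right)$)
$\frac{1}{Z{\left(j{\left(15,11 \right)},s{\left(10,14 \right)} \right)}} = \frac{1}{1982 + 33 \cdot 14 + 60 \left(-6 + 11 \cdot 15\right) + 14 \left(-6 + 11 \cdot 15\right)} = \frac{1}{1982 + 462 + 60 \left(-6 + 165\right) + 14 \left(-6 + 165\right)} = \frac{1}{1982 + 462 + 60 \cdot 159 + 14 \cdot 159} = \frac{1}{1982 + 462 + 9540 + 2226} = \frac{1}{14210}$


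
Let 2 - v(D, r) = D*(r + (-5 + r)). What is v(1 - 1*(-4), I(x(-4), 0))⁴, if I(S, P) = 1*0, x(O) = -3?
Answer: 531441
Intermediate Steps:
I(S, P) = 0
v(D, r) = 2 - D*(-5 + 2*r) (v(D, r) = 2 - D*(r + (-5 + r)) = 2 - D*(-5 + 2*r))
v(1 - 1*(-4), I(x(-4), 0))⁴ = (2 + 5*(1 - 1*(-4)) - 2*(1 - 1*(-4))*0)⁴ = (2 + 5*(1 + 4) - 2*(1 + 4)*0)⁴ = (2 + 5*5 - 2*5*0)⁴ = (2 + 25 + 0)⁴ = 27⁴ = 531441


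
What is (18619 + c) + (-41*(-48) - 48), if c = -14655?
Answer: 5884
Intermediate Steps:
(18619 + c) + (-41*(-48) - 48) = (18619 - 14655) + (-41*(-48) - 48) = 3964 + (1968 - 48) = 3964 + 1920 = 5884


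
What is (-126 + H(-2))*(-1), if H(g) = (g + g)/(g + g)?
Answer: 125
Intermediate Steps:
H(g) = 1 (H(g) = (2*g)/((2*g)) = (2*g)*(1/(2*g)) = 1)
(-126 + H(-2))*(-1) = (-126 + 1)*(-1) = -125*(-1) = 125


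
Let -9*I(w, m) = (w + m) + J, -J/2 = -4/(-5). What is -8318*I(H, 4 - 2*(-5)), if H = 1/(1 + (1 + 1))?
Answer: 1588738/135 ≈ 11768.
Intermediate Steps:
H = ⅓ (H = 1/(1 + 2) = 1/3 = ⅓ ≈ 0.33333)
J = -8/5 (J = -(-2)*4/(-5) = -(-2)*4*(-⅕) = -(-2)*(-4)/5 = -2*⅘ = -8/5 ≈ -1.6000)
I(w, m) = 8/45 - m/9 - w/9 (I(w, m) = -((w + m) - 8/5)/9 = -((m + w) - 8/5)/9 = -(-8/5 + m + w)/9 = 8/45 - m/9 - w/9)
-8318*I(H, 4 - 2*(-5)) = -8318*(8/45 - (4 - 2*(-5))/9 - ⅑*⅓) = -8318*(8/45 - (4 + 10)/9 - 1/27) = -8318*(8/45 - ⅑*14 - 1/27) = -8318*(8/45 - 14/9 - 1/27) = -8318*(-191/135) = 1588738/135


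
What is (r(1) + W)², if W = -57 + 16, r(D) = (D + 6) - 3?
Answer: 1369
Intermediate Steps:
r(D) = 3 + D (r(D) = (6 + D) - 3 = 3 + D)
W = -41
(r(1) + W)² = ((3 + 1) - 41)² = (4 - 41)² = (-37)² = 1369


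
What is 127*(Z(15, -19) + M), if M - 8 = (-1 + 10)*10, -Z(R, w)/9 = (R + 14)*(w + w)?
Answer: 1272032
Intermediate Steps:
Z(R, w) = -18*w*(14 + R) (Z(R, w) = -9*(R + 14)*(w + w) = -9*(14 + R)*2*w = -18*w*(14 + R))
M = 98 (M = 8 + (-1 + 10)*10 = 8 + 9*10 = 8 + 90 = 98)
127*(Z(15, -19) + M) = 127*(-18*(-19)*(14 + 15) + 98) = 127*(-18*(-19)*29 + 98) = 127*(9918 + 98) = 127*10016 = 1272032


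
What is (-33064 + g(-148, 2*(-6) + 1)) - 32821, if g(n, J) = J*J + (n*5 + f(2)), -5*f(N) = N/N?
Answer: -332521/5 ≈ -66504.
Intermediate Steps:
f(N) = -1/5 (f(N) = -N/(5*N) = -1/5*1 = -1/5)
g(n, J) = -1/5 + J**2 + 5*n (g(n, J) = J*J + (n*5 - 1/5) = J**2 + (5*n - 1/5) = J**2 + (-1/5 + 5*n) = -1/5 + J**2 + 5*n)
(-33064 + g(-148, 2*(-6) + 1)) - 32821 = (-33064 + (-1/5 + (2*(-6) + 1)**2 + 5*(-148))) - 32821 = (-33064 + (-1/5 + (-12 + 1)**2 - 740)) - 32821 = (-33064 + (-1/5 + (-11)**2 - 740)) - 32821 = (-33064 + (-1/5 + 121 - 740)) - 32821 = (-33064 - 3096/5) - 32821 = -168416/5 - 32821 = -332521/5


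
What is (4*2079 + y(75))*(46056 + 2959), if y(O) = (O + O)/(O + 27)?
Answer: 6930573955/17 ≈ 4.0768e+8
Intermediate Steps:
y(O) = 2*O/(27 + O) (y(O) = (2*O)/(27 + O) = 2*O/(27 + O))
(4*2079 + y(75))*(46056 + 2959) = (4*2079 + 2*75/(27 + 75))*(46056 + 2959) = (8316 + 2*75/102)*49015 = (8316 + 2*75*(1/102))*49015 = (8316 + 25/17)*49015 = (141397/17)*49015 = 6930573955/17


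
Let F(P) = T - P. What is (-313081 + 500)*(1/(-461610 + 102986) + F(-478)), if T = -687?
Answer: 23428701458277/358624 ≈ 6.5329e+7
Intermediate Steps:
F(P) = -687 - P
(-313081 + 500)*(1/(-461610 + 102986) + F(-478)) = (-313081 + 500)*(1/(-461610 + 102986) + (-687 - 1*(-478))) = -312581*(1/(-358624) + (-687 + 478)) = -312581*(-1/358624 - 209) = -312581*(-74952417/358624) = 23428701458277/358624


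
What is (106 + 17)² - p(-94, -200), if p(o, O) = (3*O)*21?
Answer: 27729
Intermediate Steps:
p(o, O) = 63*O
(106 + 17)² - p(-94, -200) = (106 + 17)² - 63*(-200) = 123² - 1*(-12600) = 15129 + 12600 = 27729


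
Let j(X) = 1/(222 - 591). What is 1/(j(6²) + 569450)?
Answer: 369/210127049 ≈ 1.7561e-6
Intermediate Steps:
j(X) = -1/369 (j(X) = 1/(-369) = -1/369)
1/(j(6²) + 569450) = 1/(-1/369 + 569450) = 1/(210127049/369) = 369/210127049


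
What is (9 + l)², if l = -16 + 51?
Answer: 1936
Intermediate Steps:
l = 35
(9 + l)² = (9 + 35)² = 44² = 1936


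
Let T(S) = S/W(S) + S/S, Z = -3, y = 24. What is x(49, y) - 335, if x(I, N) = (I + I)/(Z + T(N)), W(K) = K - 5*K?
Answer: -3407/9 ≈ -378.56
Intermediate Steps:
W(K) = -4*K
T(S) = ¾ (T(S) = S/((-4*S)) + S/S = S*(-1/(4*S)) + 1 = -¼ + 1 = ¾)
x(I, N) = -8*I/9 (x(I, N) = (I + I)/(-3 + ¾) = (2*I)/(-9/4) = (2*I)*(-4/9) = -8*I/9)
x(49, y) - 335 = -8/9*49 - 335 = -392/9 - 335 = -3407/9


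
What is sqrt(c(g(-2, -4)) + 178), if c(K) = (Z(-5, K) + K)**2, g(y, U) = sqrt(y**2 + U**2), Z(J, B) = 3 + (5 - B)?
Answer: 11*sqrt(2) ≈ 15.556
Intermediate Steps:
Z(J, B) = 8 - B
g(y, U) = sqrt(U**2 + y**2)
c(K) = 64 (c(K) = ((8 - K) + K)**2 = 8**2 = 64)
sqrt(c(g(-2, -4)) + 178) = sqrt(64 + 178) = sqrt(242) = 11*sqrt(2)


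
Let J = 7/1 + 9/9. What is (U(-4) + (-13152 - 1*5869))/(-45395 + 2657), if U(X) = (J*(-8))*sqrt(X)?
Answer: 19021/42738 + 64*I/21369 ≈ 0.44506 + 0.002995*I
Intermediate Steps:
J = 8 (J = 7*1 + 9*(1/9) = 7 + 1 = 8)
U(X) = -64*sqrt(X) (U(X) = (8*(-8))*sqrt(X) = -64*sqrt(X))
(U(-4) + (-13152 - 1*5869))/(-45395 + 2657) = (-128*I + (-13152 - 1*5869))/(-45395 + 2657) = (-128*I + (-13152 - 5869))/(-42738) = (-128*I - 19021)*(-1/42738) = (-19021 - 128*I)*(-1/42738) = 19021/42738 + 64*I/21369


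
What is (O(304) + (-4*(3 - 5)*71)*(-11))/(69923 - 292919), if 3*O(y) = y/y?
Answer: 18743/668988 ≈ 0.028017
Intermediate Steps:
O(y) = 1/3 (O(y) = (y/y)/3 = (1/3)*1 = 1/3)
(O(304) + (-4*(3 - 5)*71)*(-11))/(69923 - 292919) = (1/3 + (-4*(3 - 5)*71)*(-11))/(69923 - 292919) = (1/3 + (-4*(-2)*71)*(-11))/(-222996) = (1/3 + (8*71)*(-11))*(-1/222996) = (1/3 + 568*(-11))*(-1/222996) = (1/3 - 6248)*(-1/222996) = -18743/3*(-1/222996) = 18743/668988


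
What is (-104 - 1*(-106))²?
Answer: 4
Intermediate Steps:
(-104 - 1*(-106))² = (-104 + 106)² = 2² = 4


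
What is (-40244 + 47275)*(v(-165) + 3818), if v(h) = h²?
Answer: 218263333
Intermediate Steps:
(-40244 + 47275)*(v(-165) + 3818) = (-40244 + 47275)*((-165)² + 3818) = 7031*(27225 + 3818) = 7031*31043 = 218263333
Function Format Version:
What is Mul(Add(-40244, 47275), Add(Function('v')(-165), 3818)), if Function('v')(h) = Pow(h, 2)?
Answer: 218263333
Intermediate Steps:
Mul(Add(-40244, 47275), Add(Function('v')(-165), 3818)) = Mul(Add(-40244, 47275), Add(Pow(-165, 2), 3818)) = Mul(7031, Add(27225, 3818)) = Mul(7031, 31043) = 218263333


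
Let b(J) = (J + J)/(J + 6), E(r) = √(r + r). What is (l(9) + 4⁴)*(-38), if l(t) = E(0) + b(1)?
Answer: -68172/7 ≈ -9738.9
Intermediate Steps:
E(r) = √2*√r (E(r) = √(2*r) = √2*√r)
b(J) = 2*J/(6 + J) (b(J) = (2*J)/(6 + J) = 2*J/(6 + J))
l(t) = 2/7 (l(t) = √2*√0 + 2*1/(6 + 1) = √2*0 + 2*1/7 = 0 + 2*1*(⅐) = 0 + 2/7 = 2/7)
(l(9) + 4⁴)*(-38) = (2/7 + 4⁴)*(-38) = (2/7 + 256)*(-38) = (1794/7)*(-38) = -68172/7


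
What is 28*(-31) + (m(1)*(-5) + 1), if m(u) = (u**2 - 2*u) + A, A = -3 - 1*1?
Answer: -842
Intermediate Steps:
A = -4 (A = -3 - 1 = -4)
m(u) = -4 + u**2 - 2*u (m(u) = (u**2 - 2*u) - 4 = -4 + u**2 - 2*u)
28*(-31) + (m(1)*(-5) + 1) = 28*(-31) + ((-4 + 1**2 - 2*1)*(-5) + 1) = -868 + ((-4 + 1 - 2)*(-5) + 1) = -868 + (-5*(-5) + 1) = -868 + (25 + 1) = -868 + 26 = -842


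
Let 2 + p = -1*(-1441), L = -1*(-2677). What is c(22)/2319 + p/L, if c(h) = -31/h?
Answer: 73331915/136575186 ≈ 0.53693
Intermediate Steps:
L = 2677
p = 1439 (p = -2 - 1*(-1441) = -2 + 1441 = 1439)
c(22)/2319 + p/L = -31/22/2319 + 1439/2677 = -31*1/22*(1/2319) + 1439*(1/2677) = -31/22*1/2319 + 1439/2677 = -31/51018 + 1439/2677 = 73331915/136575186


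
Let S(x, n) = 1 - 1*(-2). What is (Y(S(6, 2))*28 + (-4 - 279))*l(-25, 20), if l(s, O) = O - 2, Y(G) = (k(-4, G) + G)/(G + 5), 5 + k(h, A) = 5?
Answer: -4905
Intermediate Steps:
k(h, A) = 0 (k(h, A) = -5 + 5 = 0)
S(x, n) = 3 (S(x, n) = 1 + 2 = 3)
Y(G) = G/(5 + G) (Y(G) = (0 + G)/(G + 5) = G/(5 + G))
l(s, O) = -2 + O
(Y(S(6, 2))*28 + (-4 - 279))*l(-25, 20) = ((3/(5 + 3))*28 + (-4 - 279))*(-2 + 20) = ((3/8)*28 - 283)*18 = (21/2 - 283)*18 = -545/2*18 = -4905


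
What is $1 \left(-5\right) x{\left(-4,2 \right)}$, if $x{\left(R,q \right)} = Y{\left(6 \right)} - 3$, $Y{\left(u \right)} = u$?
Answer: $-15$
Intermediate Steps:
$x{\left(R,q \right)} = 3$ ($x{\left(R,q \right)} = 6 - 3 = 3$)
$1 \left(-5\right) x{\left(-4,2 \right)} = 1 \left(-5\right) 3 = \left(-5\right) 3 = -15$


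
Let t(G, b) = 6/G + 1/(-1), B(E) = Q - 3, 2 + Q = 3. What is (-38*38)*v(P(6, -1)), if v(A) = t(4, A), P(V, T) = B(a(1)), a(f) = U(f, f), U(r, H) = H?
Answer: -722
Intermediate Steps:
Q = 1 (Q = -2 + 3 = 1)
a(f) = f
B(E) = -2 (B(E) = 1 - 3 = -2)
t(G, b) = -1 + 6/G (t(G, b) = 6/G + 1*(-1) = 6/G - 1 = -1 + 6/G)
P(V, T) = -2
v(A) = ½ (v(A) = (6 - 1*4)/4 = (6 - 4)/4 = (¼)*2 = ½)
(-38*38)*v(P(6, -1)) = -38*38*(½) = -1444*½ = -722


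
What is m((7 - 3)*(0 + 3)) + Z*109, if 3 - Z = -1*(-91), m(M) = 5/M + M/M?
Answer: -115087/12 ≈ -9590.6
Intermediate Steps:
m(M) = 1 + 5/M (m(M) = 5/M + 1 = 1 + 5/M)
Z = -88 (Z = 3 - (-1)*(-91) = 3 - 1*91 = 3 - 91 = -88)
m((7 - 3)*(0 + 3)) + Z*109 = (5 + (7 - 3)*(0 + 3))/(((7 - 3)*(0 + 3))) - 88*109 = (5 + 4*3)/((4*3)) - 9592 = (5 + 12)/12 - 9592 = (1/12)*17 - 9592 = 17/12 - 9592 = -115087/12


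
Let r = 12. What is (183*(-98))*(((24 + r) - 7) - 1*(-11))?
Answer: -717360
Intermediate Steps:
(183*(-98))*(((24 + r) - 7) - 1*(-11)) = (183*(-98))*(((24 + 12) - 7) - 1*(-11)) = -17934*((36 - 7) + 11) = -17934*(29 + 11) = -17934*40 = -717360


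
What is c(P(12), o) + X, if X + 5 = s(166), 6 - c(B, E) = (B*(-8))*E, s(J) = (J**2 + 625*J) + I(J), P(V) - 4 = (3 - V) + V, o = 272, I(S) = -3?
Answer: 146536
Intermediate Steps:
P(V) = 7 (P(V) = 4 + ((3 - V) + V) = 4 + 3 = 7)
s(J) = -3 + J**2 + 625*J (s(J) = (J**2 + 625*J) - 3 = -3 + J**2 + 625*J)
c(B, E) = 6 + 8*B*E (c(B, E) = 6 - B*(-8)*E = 6 - (-8*B)*E = 6 - (-8)*B*E = 6 + 8*B*E)
X = 131298 (X = -5 + (-3 + 166**2 + 625*166) = -5 + (-3 + 27556 + 103750) = -5 + 131303 = 131298)
c(P(12), o) + X = (6 + 8*7*272) + 131298 = (6 + 15232) + 131298 = 15238 + 131298 = 146536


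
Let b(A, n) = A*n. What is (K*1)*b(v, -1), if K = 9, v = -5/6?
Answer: 15/2 ≈ 7.5000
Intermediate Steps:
v = -⅚ (v = -5*⅙ = -⅚ ≈ -0.83333)
(K*1)*b(v, -1) = (9*1)*(-⅚*(-1)) = 9*(⅚) = 15/2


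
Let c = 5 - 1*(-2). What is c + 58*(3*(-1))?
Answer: -167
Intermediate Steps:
c = 7 (c = 5 + 2 = 7)
c + 58*(3*(-1)) = 7 + 58*(3*(-1)) = 7 + 58*(-3) = 7 - 174 = -167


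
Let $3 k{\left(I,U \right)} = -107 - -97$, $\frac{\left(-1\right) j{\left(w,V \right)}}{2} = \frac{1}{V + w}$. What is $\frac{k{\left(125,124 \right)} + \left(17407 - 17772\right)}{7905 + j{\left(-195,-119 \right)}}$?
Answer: $- \frac{173485}{3723258} \approx -0.046595$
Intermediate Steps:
$j{\left(w,V \right)} = - \frac{2}{V + w}$
$k{\left(I,U \right)} = - \frac{10}{3}$ ($k{\left(I,U \right)} = \frac{-107 - -97}{3} = \frac{-107 + 97}{3} = \frac{1}{3} \left(-10\right) = - \frac{10}{3}$)
$\frac{k{\left(125,124 \right)} + \left(17407 - 17772\right)}{7905 + j{\left(-195,-119 \right)}} = \frac{- \frac{10}{3} + \left(17407 - 17772\right)}{7905 - \frac{2}{-119 - 195}} = \frac{- \frac{10}{3} + \left(17407 - 17772\right)}{7905 - \frac{2}{-314}} = \frac{- \frac{10}{3} - 365}{7905 - - \frac{1}{157}} = - \frac{1105}{3 \left(7905 + \frac{1}{157}\right)} = - \frac{1105}{3 \cdot \frac{1241086}{157}} = \left(- \frac{1105}{3}\right) \frac{157}{1241086} = - \frac{173485}{3723258}$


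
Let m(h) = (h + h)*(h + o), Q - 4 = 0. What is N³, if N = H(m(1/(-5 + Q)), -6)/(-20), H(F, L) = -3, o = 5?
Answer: 27/8000 ≈ 0.0033750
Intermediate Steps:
Q = 4 (Q = 4 + 0 = 4)
m(h) = 2*h*(5 + h) (m(h) = (h + h)*(h + 5) = (2*h)*(5 + h) = 2*h*(5 + h))
N = 3/20 (N = -3/(-20) = -3*(-1/20) = 3/20 ≈ 0.15000)
N³ = (3/20)³ = 27/8000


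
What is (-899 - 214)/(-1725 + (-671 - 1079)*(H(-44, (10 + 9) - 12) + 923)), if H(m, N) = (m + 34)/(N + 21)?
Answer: 1113/1616350 ≈ 0.00068859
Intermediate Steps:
H(m, N) = (34 + m)/(21 + N)
(-899 - 214)/(-1725 + (-671 - 1079)*(H(-44, (10 + 9) - 12) + 923)) = (-899 - 214)/(-1725 + (-671 - 1079)*((34 - 44)/(21 + ((10 + 9) - 12)) + 923)) = -1113/(-1725 - 1750*(-10/(21 + (19 - 12)) + 923)) = -1113/(-1725 - 1750*(-10/(21 + 7) + 923)) = -1113/(-1725 - 1750*(-10/28 + 923)) = -1113/(-1725 - 1750*((1/28)*(-10) + 923)) = -1113/(-1725 - 1750*(-5/14 + 923)) = -1113/(-1725 - 1750*12917/14) = -1113/(-1725 - 1614625) = -1113/(-1616350) = -1113*(-1/1616350) = 1113/1616350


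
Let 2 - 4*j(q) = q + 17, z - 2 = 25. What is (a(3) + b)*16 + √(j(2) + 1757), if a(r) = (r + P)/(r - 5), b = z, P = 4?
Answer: 376 + 3*√779/2 ≈ 417.87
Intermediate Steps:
z = 27 (z = 2 + 25 = 27)
b = 27
j(q) = -15/4 - q/4 (j(q) = ½ - (q + 17)/4 = ½ - (17 + q)/4 = ½ + (-17/4 - q/4) = -15/4 - q/4)
a(r) = (4 + r)/(-5 + r) (a(r) = (r + 4)/(r - 5) = (4 + r)/(-5 + r))
(a(3) + b)*16 + √(j(2) + 1757) = ((4 + 3)/(-5 + 3) + 27)*16 + √((-15/4 - ¼*2) + 1757) = (7/(-2) + 27)*16 + √((-15/4 - ½) + 1757) = (-½*7 + 27)*16 + √(-17/4 + 1757) = (-7/2 + 27)*16 + √(7011/4) = (47/2)*16 + 3*√779/2 = 376 + 3*√779/2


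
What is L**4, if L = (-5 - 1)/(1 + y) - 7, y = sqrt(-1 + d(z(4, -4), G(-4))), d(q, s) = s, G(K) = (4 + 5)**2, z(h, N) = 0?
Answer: 94704651601/38950081 + 15863297568*sqrt(5)/38950081 ≈ 3342.1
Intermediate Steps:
G(K) = 81 (G(K) = 9**2 = 81)
y = 4*sqrt(5) (y = sqrt(-1 + 81) = sqrt(80) = 4*sqrt(5) ≈ 8.9443)
L = -7 - 6/(1 + 4*sqrt(5)) (L = (-5 - 1)/(1 + 4*sqrt(5)) - 7 = -6/(1 + 4*sqrt(5)) - 7 = -7 - 6/(1 + 4*sqrt(5)) ≈ -7.6034)
L**4 = (-547/79 - 24*sqrt(5)/79)**4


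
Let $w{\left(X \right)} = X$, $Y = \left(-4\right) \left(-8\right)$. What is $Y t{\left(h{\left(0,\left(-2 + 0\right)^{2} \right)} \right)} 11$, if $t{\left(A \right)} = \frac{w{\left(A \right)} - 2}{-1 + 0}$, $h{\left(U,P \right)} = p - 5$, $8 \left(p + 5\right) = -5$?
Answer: $4444$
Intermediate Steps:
$p = - \frac{45}{8}$ ($p = -5 + \frac{1}{8} \left(-5\right) = -5 - \frac{5}{8} = - \frac{45}{8} \approx -5.625$)
$Y = 32$
$h{\left(U,P \right)} = - \frac{85}{8}$ ($h{\left(U,P \right)} = - \frac{45}{8} - 5 = - \frac{85}{8}$)
$t{\left(A \right)} = 2 - A$ ($t{\left(A \right)} = \frac{A - 2}{-1 + 0} = \frac{-2 + A}{-1} = \left(-2 + A\right) \left(-1\right) = 2 - A$)
$Y t{\left(h{\left(0,\left(-2 + 0\right)^{2} \right)} \right)} 11 = 32 \left(2 - - \frac{85}{8}\right) 11 = 32 \left(2 + \frac{85}{8}\right) 11 = 32 \cdot \frac{101}{8} \cdot 11 = 404 \cdot 11 = 4444$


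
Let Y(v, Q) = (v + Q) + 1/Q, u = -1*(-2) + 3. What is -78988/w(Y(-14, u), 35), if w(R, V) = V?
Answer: -11284/5 ≈ -2256.8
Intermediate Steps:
u = 5 (u = 2 + 3 = 5)
Y(v, Q) = Q + v + 1/Q (Y(v, Q) = (Q + v) + 1/Q = Q + v + 1/Q)
-78988/w(Y(-14, u), 35) = -78988/35 = -78988*1/35 = -11284/5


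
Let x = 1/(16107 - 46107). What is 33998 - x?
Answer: 1019940001/30000 ≈ 33998.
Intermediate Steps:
x = -1/30000 (x = 1/(-30000) = -1/30000 ≈ -3.3333e-5)
33998 - x = 33998 - 1*(-1/30000) = 33998 + 1/30000 = 1019940001/30000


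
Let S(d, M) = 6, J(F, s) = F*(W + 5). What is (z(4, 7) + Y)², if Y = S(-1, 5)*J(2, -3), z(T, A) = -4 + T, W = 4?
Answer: 11664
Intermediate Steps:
J(F, s) = 9*F (J(F, s) = F*(4 + 5) = F*9 = 9*F)
Y = 108 (Y = 6*(9*2) = 6*18 = 108)
(z(4, 7) + Y)² = ((-4 + 4) + 108)² = (0 + 108)² = 108² = 11664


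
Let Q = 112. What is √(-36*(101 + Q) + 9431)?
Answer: √1763 ≈ 41.988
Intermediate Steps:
√(-36*(101 + Q) + 9431) = √(-36*(101 + 112) + 9431) = √(-36*213 + 9431) = √(-7668 + 9431) = √1763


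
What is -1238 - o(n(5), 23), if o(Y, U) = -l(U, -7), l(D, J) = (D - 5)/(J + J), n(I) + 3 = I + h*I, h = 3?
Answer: -8675/7 ≈ -1239.3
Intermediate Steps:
n(I) = -3 + 4*I (n(I) = -3 + (I + 3*I) = -3 + 4*I)
l(D, J) = (-5 + D)/(2*J) (l(D, J) = (-5 + D)/((2*J)) = (-5 + D)*(1/(2*J)) = (-5 + D)/(2*J))
o(Y, U) = -5/14 + U/14 (o(Y, U) = -(-5 + U)/(2*(-7)) = -(-1)*(-5 + U)/(2*7) = -(5/14 - U/14) = -5/14 + U/14)
-1238 - o(n(5), 23) = -1238 - (-5/14 + (1/14)*23) = -1238 - (-5/14 + 23/14) = -1238 - 1*9/7 = -1238 - 9/7 = -8675/7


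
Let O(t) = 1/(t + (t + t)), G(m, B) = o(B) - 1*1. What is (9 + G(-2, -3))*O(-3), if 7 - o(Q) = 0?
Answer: -5/3 ≈ -1.6667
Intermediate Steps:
o(Q) = 7 (o(Q) = 7 - 1*0 = 7 + 0 = 7)
G(m, B) = 6 (G(m, B) = 7 - 1*1 = 7 - 1 = 6)
O(t) = 1/(3*t) (O(t) = 1/(t + 2*t) = 1/(3*t))
(9 + G(-2, -3))*O(-3) = (9 + 6)*((⅓)/(-3)) = 15*((⅓)*(-⅓)) = 15*(-⅑) = -5/3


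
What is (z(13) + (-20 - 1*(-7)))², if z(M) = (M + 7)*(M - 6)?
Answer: 16129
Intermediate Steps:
z(M) = (-6 + M)*(7 + M) (z(M) = (7 + M)*(-6 + M) = (-6 + M)*(7 + M))
(z(13) + (-20 - 1*(-7)))² = ((-42 + 13 + 13²) + (-20 - 1*(-7)))² = ((-42 + 13 + 169) + (-20 + 7))² = (140 - 13)² = 127² = 16129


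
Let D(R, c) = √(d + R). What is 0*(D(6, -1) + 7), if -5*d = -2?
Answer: 0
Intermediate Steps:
d = ⅖ (d = -⅕*(-2) = ⅖ ≈ 0.40000)
D(R, c) = √(⅖ + R)
0*(D(6, -1) + 7) = 0*(√(10 + 25*6)/5 + 7) = 0*(√(10 + 150)/5 + 7) = 0*(√160/5 + 7) = 0*((4*√10)/5 + 7) = 0*(4*√10/5 + 7) = 0*(7 + 4*√10/5) = 0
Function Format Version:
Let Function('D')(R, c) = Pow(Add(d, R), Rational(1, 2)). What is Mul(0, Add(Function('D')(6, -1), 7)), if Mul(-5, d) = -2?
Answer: 0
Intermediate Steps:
d = Rational(2, 5) (d = Mul(Rational(-1, 5), -2) = Rational(2, 5) ≈ 0.40000)
Function('D')(R, c) = Pow(Add(Rational(2, 5), R), Rational(1, 2))
Mul(0, Add(Function('D')(6, -1), 7)) = Mul(0, Add(Mul(Rational(1, 5), Pow(Add(10, Mul(25, 6)), Rational(1, 2))), 7)) = Mul(0, Add(Mul(Rational(1, 5), Pow(Add(10, 150), Rational(1, 2))), 7)) = Mul(0, Add(Mul(Rational(1, 5), Pow(160, Rational(1, 2))), 7)) = Mul(0, Add(Mul(Rational(1, 5), Mul(4, Pow(10, Rational(1, 2)))), 7)) = Mul(0, Add(Mul(Rational(4, 5), Pow(10, Rational(1, 2))), 7)) = Mul(0, Add(7, Mul(Rational(4, 5), Pow(10, Rational(1, 2))))) = 0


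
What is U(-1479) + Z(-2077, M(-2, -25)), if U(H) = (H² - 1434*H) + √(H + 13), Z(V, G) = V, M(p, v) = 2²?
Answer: 4306250 + I*√1466 ≈ 4.3062e+6 + 38.288*I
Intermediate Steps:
M(p, v) = 4
U(H) = H² + √(13 + H) - 1434*H (U(H) = (H² - 1434*H) + √(13 + H) = H² + √(13 + H) - 1434*H)
U(-1479) + Z(-2077, M(-2, -25)) = ((-1479)² + √(13 - 1479) - 1434*(-1479)) - 2077 = (2187441 + √(-1466) + 2120886) - 2077 = (2187441 + I*√1466 + 2120886) - 2077 = (4308327 + I*√1466) - 2077 = 4306250 + I*√1466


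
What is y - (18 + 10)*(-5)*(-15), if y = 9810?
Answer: 7710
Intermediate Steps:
y - (18 + 10)*(-5)*(-15) = 9810 - (18 + 10)*(-5)*(-15) = 9810 - 28*(-5)*(-15) = 9810 - (-140)*(-15) = 9810 - 1*2100 = 9810 - 2100 = 7710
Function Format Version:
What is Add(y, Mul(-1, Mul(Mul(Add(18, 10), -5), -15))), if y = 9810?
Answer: 7710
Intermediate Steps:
Add(y, Mul(-1, Mul(Mul(Add(18, 10), -5), -15))) = Add(9810, Mul(-1, Mul(Mul(Add(18, 10), -5), -15))) = Add(9810, Mul(-1, Mul(Mul(28, -5), -15))) = Add(9810, Mul(-1, Mul(-140, -15))) = Add(9810, Mul(-1, 2100)) = Add(9810, -2100) = 7710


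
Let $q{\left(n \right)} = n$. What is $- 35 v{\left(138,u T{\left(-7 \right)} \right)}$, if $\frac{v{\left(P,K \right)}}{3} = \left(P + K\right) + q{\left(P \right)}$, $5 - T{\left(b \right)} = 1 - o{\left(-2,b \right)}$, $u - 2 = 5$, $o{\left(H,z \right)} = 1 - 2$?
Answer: $-31185$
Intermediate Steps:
$o{\left(H,z \right)} = -1$
$u = 7$ ($u = 2 + 5 = 7$)
$T{\left(b \right)} = 3$ ($T{\left(b \right)} = 5 - \left(1 - -1\right) = 5 - \left(1 + 1\right) = 5 - 2 = 3$)
$v{\left(P,K \right)} = 3 K + 6 P$ ($v{\left(P,K \right)} = 3 \left(\left(P + K\right) + P\right) = 3 \left(\left(K + P\right) + P\right) = 3 \left(K + 2 P\right) = 3 K + 6 P$)
$- 35 v{\left(138,u T{\left(-7 \right)} \right)} = - 35 \left(3 \cdot 7 \cdot 3 + 6 \cdot 138\right) = - 35 \left(3 \cdot 21 + 828\right) = - 35 \left(63 + 828\right) = \left(-35\right) 891 = -31185$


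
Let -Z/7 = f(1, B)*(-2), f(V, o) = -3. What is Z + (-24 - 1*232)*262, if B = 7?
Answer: -67114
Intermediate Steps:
Z = -42 (Z = -(-21)*(-2) = -7*6 = -42)
Z + (-24 - 1*232)*262 = -42 + (-24 - 1*232)*262 = -42 + (-24 - 232)*262 = -42 - 256*262 = -42 - 67072 = -67114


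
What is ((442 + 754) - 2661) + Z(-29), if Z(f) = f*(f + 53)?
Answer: -2161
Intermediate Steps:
Z(f) = f*(53 + f)
((442 + 754) - 2661) + Z(-29) = ((442 + 754) - 2661) - 29*(53 - 29) = (1196 - 2661) - 29*24 = -1465 - 696 = -2161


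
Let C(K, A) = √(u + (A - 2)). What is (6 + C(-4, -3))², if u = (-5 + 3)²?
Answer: (6 + I)² ≈ 35.0 + 12.0*I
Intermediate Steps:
u = 4 (u = (-2)² = 4)
C(K, A) = √(2 + A) (C(K, A) = √(4 + (A - 2)) = √(4 + (-2 + A)) = √(2 + A))
(6 + C(-4, -3))² = (6 + √(2 - 3))² = (6 + √(-1))² = (6 + I)²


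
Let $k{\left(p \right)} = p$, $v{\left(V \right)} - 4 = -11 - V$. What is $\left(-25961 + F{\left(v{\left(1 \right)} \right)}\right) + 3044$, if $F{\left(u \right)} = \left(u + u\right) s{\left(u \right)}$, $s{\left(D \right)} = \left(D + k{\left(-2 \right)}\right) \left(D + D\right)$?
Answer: $-25477$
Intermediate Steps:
$v{\left(V \right)} = -7 - V$ ($v{\left(V \right)} = 4 - \left(11 + V\right) = -7 - V$)
$s{\left(D \right)} = 2 D \left(-2 + D\right)$ ($s{\left(D \right)} = \left(D - 2\right) \left(D + D\right) = \left(-2 + D\right) 2 D = 2 D \left(-2 + D\right)$)
$F{\left(u \right)} = 4 u^{2} \left(-2 + u\right)$ ($F{\left(u \right)} = \left(u + u\right) 2 u \left(-2 + u\right) = 2 u 2 u \left(-2 + u\right) = 4 u^{2} \left(-2 + u\right)$)
$\left(-25961 + F{\left(v{\left(1 \right)} \right)}\right) + 3044 = \left(-25961 + 4 \left(-7 - 1\right)^{2} \left(-2 - 8\right)\right) + 3044 = \left(-25961 + 4 \left(-8\right)^{2} \left(-2 - 8\right)\right) + 3044 = \left(-25961 + 4 \cdot 64 \left(-10\right)\right) + 3044 = \left(-25961 - 2560\right) + 3044 = -28521 + 3044 = -25477$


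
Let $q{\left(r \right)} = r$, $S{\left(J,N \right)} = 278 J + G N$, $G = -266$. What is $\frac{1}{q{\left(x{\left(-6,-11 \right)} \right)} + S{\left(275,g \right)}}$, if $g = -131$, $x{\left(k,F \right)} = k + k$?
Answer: $\frac{1}{111284} \approx 8.986 \cdot 10^{-6}$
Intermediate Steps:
$x{\left(k,F \right)} = 2 k$
$S{\left(J,N \right)} = - 266 N + 278 J$ ($S{\left(J,N \right)} = 278 J - 266 N = - 266 N + 278 J$)
$\frac{1}{q{\left(x{\left(-6,-11 \right)} \right)} + S{\left(275,g \right)}} = \frac{1}{2 \left(-6\right) + \left(\left(-266\right) \left(-131\right) + 278 \cdot 275\right)} = \frac{1}{-12 + \left(34846 + 76450\right)} = \frac{1}{-12 + 111296} = \frac{1}{111284}$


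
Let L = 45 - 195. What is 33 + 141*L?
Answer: -21117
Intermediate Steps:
L = -150
33 + 141*L = 33 + 141*(-150) = 33 - 21150 = -21117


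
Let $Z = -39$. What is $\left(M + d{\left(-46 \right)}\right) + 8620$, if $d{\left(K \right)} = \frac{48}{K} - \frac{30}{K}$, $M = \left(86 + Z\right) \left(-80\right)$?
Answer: $\frac{111771}{23} \approx 4859.6$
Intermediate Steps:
$M = -3760$ ($M = \left(86 - 39\right) \left(-80\right) = 47 \left(-80\right) = -3760$)
$d{\left(K \right)} = \frac{18}{K}$
$\left(M + d{\left(-46 \right)}\right) + 8620 = \left(-3760 + \frac{18}{-46}\right) + 8620 = \left(-3760 + 18 \left(- \frac{1}{46}\right)\right) + 8620 = \left(-3760 - \frac{9}{23}\right) + 8620 = - \frac{86489}{23} + 8620 = \frac{111771}{23}$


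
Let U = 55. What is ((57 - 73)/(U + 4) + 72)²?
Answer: 17909824/3481 ≈ 5145.0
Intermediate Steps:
((57 - 73)/(U + 4) + 72)² = ((57 - 73)/(55 + 4) + 72)² = (-16/59 + 72)² = (4232/59)² = 17909824/3481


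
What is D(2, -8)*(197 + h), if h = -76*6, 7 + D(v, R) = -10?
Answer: 4403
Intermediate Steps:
D(v, R) = -17 (D(v, R) = -7 - 10 = -17)
h = -456 (h = -19*24 = -456)
D(2, -8)*(197 + h) = -17*(197 - 456) = -17*(-259) = 4403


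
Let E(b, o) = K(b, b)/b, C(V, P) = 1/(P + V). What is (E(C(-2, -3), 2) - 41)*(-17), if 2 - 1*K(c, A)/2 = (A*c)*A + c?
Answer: 26809/25 ≈ 1072.4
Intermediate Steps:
K(c, A) = 4 - 2*c - 2*c*A² (K(c, A) = 4 - 2*((A*c)*A + c) = 4 - 2*(c*A² + c) = 4 - 2*(c + c*A²) = 4 + (-2*c - 2*c*A²) = 4 - 2*c - 2*c*A²)
E(b, o) = (4 - 2*b - 2*b³)/b (E(b, o) = (4 - 2*b - 2*b*b²)/b = (4 - 2*b - 2*b³)/b)
(E(C(-2, -3), 2) - 41)*(-17) = ((-2 - 2/(-3 - 2)² + 4/(1/(-3 - 2))) - 41)*(-17) = ((-2 - 2*(1/(-5))² + 4/(1/(-5))) - 41)*(-17) = ((-2 - 2*(-⅕)² + 4/(-⅕)) - 41)*(-17) = ((-2 - 2*1/25 + 4*(-5)) - 41)*(-17) = ((-2 - 2/25 - 20) - 41)*(-17) = (-552/25 - 41)*(-17) = -1577/25*(-17) = 26809/25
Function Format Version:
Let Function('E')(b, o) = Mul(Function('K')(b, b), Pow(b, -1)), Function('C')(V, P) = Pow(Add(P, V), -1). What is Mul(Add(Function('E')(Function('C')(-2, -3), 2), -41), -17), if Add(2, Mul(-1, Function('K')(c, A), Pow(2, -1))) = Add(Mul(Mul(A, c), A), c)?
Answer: Rational(26809, 25) ≈ 1072.4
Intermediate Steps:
Function('K')(c, A) = Add(4, Mul(-2, c), Mul(-2, c, Pow(A, 2))) (Function('K')(c, A) = Add(4, Mul(-2, Add(Mul(Mul(A, c), A), c))) = Add(4, Mul(-2, Add(Mul(c, Pow(A, 2)), c))) = Add(4, Mul(-2, Add(c, Mul(c, Pow(A, 2))))) = Add(4, Add(Mul(-2, c), Mul(-2, c, Pow(A, 2)))) = Add(4, Mul(-2, c), Mul(-2, c, Pow(A, 2))))
Function('E')(b, o) = Mul(Pow(b, -1), Add(4, Mul(-2, b), Mul(-2, Pow(b, 3)))) (Function('E')(b, o) = Mul(Add(4, Mul(-2, b), Mul(-2, b, Pow(b, 2))), Pow(b, -1)) = Mul(Add(4, Mul(-2, b), Mul(-2, Pow(b, 3))), Pow(b, -1)) = Mul(Pow(b, -1), Add(4, Mul(-2, b), Mul(-2, Pow(b, 3)))))
Mul(Add(Function('E')(Function('C')(-2, -3), 2), -41), -17) = Mul(Add(Add(-2, Mul(-2, Pow(Pow(Add(-3, -2), -1), 2)), Mul(4, Pow(Pow(Add(-3, -2), -1), -1))), -41), -17) = Mul(Add(Add(-2, Mul(-2, Pow(Pow(-5, -1), 2)), Mul(4, Pow(Pow(-5, -1), -1))), -41), -17) = Mul(Add(Add(-2, Mul(-2, Pow(Rational(-1, 5), 2)), Mul(4, Pow(Rational(-1, 5), -1))), -41), -17) = Mul(Add(Add(-2, Mul(-2, Rational(1, 25)), Mul(4, -5)), -41), -17) = Mul(Add(Add(-2, Rational(-2, 25), -20), -41), -17) = Mul(Add(Rational(-552, 25), -41), -17) = Mul(Rational(-1577, 25), -17) = Rational(26809, 25)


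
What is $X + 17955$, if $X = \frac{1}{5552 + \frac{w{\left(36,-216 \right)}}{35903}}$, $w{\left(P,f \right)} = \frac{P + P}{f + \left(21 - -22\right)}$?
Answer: $\frac{619172575947499}{34484687816} \approx 17955.0$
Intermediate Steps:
$w{\left(P,f \right)} = \frac{2 P}{43 + f}$ ($w{\left(P,f \right)} = \frac{2 P}{f + \left(21 + 22\right)} = \frac{2 P}{f + 43} = \frac{2 P}{43 + f}$)
$X = \frac{6211219}{34484687816}$ ($X = \frac{1}{5552 + \frac{2 \cdot 36 \frac{1}{43 - 216}}{35903}} = \frac{1}{5552 + 2 \cdot 36 \frac{1}{-173} \cdot \frac{1}{35903}} = \frac{1}{5552 + 2 \cdot 36 \left(- \frac{1}{173}\right) \frac{1}{35903}} = \frac{1}{5552 - \frac{72}{6211219}} = \frac{1}{\frac{34484687816}{6211219}} = \frac{6211219}{34484687816} \approx 0.00018012$)
$X + 17955 = \frac{6211219}{34484687816} + 17955 = \frac{619172575947499}{34484687816}$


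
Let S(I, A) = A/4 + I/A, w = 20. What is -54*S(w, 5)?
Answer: -567/2 ≈ -283.50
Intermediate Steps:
S(I, A) = A/4 + I/A (S(I, A) = A*(1/4) + I/A = A/4 + I/A)
-54*S(w, 5) = -54*((1/4)*5 + 20/5) = -54*(5/4 + 20*(1/5)) = -54*(5/4 + 4) = -54*21/4 = -567/2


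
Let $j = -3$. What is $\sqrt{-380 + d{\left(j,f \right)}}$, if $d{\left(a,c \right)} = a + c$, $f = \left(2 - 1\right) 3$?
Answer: $2 i \sqrt{95} \approx 19.494 i$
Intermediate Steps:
$f = 3$ ($f = 1 \cdot 3 = 3$)
$\sqrt{-380 + d{\left(j,f \right)}} = \sqrt{-380 + \left(-3 + 3\right)} = \sqrt{-380 + 0} = \sqrt{-380} = 2 i \sqrt{95}$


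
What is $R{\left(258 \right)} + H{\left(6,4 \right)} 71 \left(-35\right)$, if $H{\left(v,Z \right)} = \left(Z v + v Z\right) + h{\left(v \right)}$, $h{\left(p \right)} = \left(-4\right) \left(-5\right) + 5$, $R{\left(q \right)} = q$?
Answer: $-181147$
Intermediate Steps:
$h{\left(p \right)} = 25$ ($h{\left(p \right)} = 20 + 5 = 25$)
$H{\left(v,Z \right)} = 25 + 2 Z v$ ($H{\left(v,Z \right)} = \left(Z v + v Z\right) + 25 = \left(Z v + Z v\right) + 25 = 2 Z v + 25 = 25 + 2 Z v$)
$R{\left(258 \right)} + H{\left(6,4 \right)} 71 \left(-35\right) = 258 + \left(25 + 2 \cdot 4 \cdot 6\right) 71 \left(-35\right) = 258 + \left(25 + 48\right) 71 \left(-35\right) = 258 + 73 \cdot 71 \left(-35\right) = 258 + 5183 \left(-35\right) = 258 - 181405 = -181147$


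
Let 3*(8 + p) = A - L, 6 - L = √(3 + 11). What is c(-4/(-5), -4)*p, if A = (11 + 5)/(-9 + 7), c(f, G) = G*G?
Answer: -608/3 + 16*√14/3 ≈ -182.71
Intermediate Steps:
c(f, G) = G²
A = -8 (A = 16/(-2) = 16*(-½) = -8)
L = 6 - √14 (L = 6 - √(3 + 11) = 6 - √14 ≈ 2.2583)
p = -38/3 + √14/3 (p = -8 + (-8 - (6 - √14))/3 = -8 + (-8 + (-6 + √14))/3 = -8 + (-14 + √14)/3 = -8 + (-14/3 + √14/3) = -38/3 + √14/3 ≈ -11.419)
c(-4/(-5), -4)*p = (-4)²*(-38/3 + √14/3) = 16*(-38/3 + √14/3) = -608/3 + 16*√14/3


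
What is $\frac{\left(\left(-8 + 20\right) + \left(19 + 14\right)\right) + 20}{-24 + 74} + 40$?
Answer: $\frac{413}{10} \approx 41.3$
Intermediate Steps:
$\frac{\left(\left(-8 + 20\right) + \left(19 + 14\right)\right) + 20}{-24 + 74} + 40 = \frac{\left(12 + 33\right) + 20}{50} + 40 = \left(45 + 20\right) \frac{1}{50} + 40 = 65 \cdot \frac{1}{50} + 40 = \frac{13}{10} + 40 = \frac{413}{10}$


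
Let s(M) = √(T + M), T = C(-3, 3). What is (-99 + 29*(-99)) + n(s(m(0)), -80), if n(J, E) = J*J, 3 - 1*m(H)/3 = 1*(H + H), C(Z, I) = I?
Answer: -2958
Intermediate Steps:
T = 3
m(H) = 9 - 6*H (m(H) = 9 - 3*(H + H) = 9 - 3*2*H = 9 - 6*H)
s(M) = √(3 + M)
n(J, E) = J²
(-99 + 29*(-99)) + n(s(m(0)), -80) = (-99 + 29*(-99)) + (√(3 + (9 - 6*0)))² = (-99 - 2871) + (√(3 + (9 + 0)))² = -2970 + (√(3 + 9))² = -2970 + (√12)² = -2970 + (2*√3)² = -2970 + 12 = -2958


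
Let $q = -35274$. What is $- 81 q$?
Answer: $2857194$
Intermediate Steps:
$- 81 q = \left(-81\right) \left(-35274\right) = 2857194$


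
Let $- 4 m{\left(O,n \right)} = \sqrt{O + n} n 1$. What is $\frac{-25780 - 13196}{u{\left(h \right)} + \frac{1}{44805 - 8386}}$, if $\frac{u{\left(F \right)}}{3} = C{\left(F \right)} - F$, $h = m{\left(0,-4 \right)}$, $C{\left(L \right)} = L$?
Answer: $-1419466944$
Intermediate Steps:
$m{\left(O,n \right)} = - \frac{n \sqrt{O + n}}{4}$ ($m{\left(O,n \right)} = - \frac{\sqrt{O + n} n 1}{4} = - \frac{n \sqrt{O + n} 1}{4} = - \frac{n \sqrt{O + n}}{4}$)
$h = 2 i$ ($h = \left(- \frac{1}{4}\right) \left(-4\right) \sqrt{0 - 4} = \left(- \frac{1}{4}\right) \left(-4\right) \sqrt{-4} = \left(- \frac{1}{4}\right) \left(-4\right) 2 i = 2 i \approx 2.0 i$)
$u{\left(F \right)} = 0$ ($u{\left(F \right)} = 3 \left(F - F\right) = 3 \cdot 0 = 0$)
$\frac{-25780 - 13196}{u{\left(h \right)} + \frac{1}{44805 - 8386}} = \frac{-25780 - 13196}{0 + \frac{1}{44805 - 8386}} = - \frac{38976}{0 + \frac{1}{36419}} = - 38976 \frac{1}{\frac{1}{36419}} = \left(-38976\right) 36419 = -1419466944$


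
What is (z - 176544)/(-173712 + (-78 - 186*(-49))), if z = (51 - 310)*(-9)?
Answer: 58071/54892 ≈ 1.0579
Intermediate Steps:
z = 2331 (z = -259*(-9) = 2331)
(z - 176544)/(-173712 + (-78 - 186*(-49))) = (2331 - 176544)/(-173712 + (-78 - 186*(-49))) = -174213/(-173712 + (-78 + 9114)) = -174213/(-173712 + 9036) = -174213/(-164676) = -174213*(-1/164676) = 58071/54892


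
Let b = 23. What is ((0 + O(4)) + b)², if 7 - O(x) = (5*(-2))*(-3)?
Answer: 0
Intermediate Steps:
O(x) = -23 (O(x) = 7 - 5*(-2)*(-3) = 7 - (-10)*(-3) = 7 - 1*30 = 7 - 30 = -23)
((0 + O(4)) + b)² = ((0 - 23) + 23)² = (-23 + 23)² = 0² = 0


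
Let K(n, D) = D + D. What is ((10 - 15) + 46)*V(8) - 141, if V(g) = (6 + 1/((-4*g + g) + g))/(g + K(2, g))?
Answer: -50249/384 ≈ -130.86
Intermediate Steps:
K(n, D) = 2*D
V(g) = (6 - 1/(2*g))/(3*g) (V(g) = (6 + 1/((-4*g + g) + g))/(g + 2*g) = (6 + 1/(-3*g + g))/((3*g)) = (6 + 1/(-2*g))*(1/(3*g)) = (6 - 1/(2*g))*(1/(3*g)) = (6 - 1/(2*g))/(3*g))
((10 - 15) + 46)*V(8) - 141 = ((10 - 15) + 46)*((⅙)*(-1 + 12*8)/8²) - 141 = (-5 + 46)*((⅙)*(1/64)*(-1 + 96)) - 141 = 41*((⅙)*(1/64)*95) - 141 = 41*(95/384) - 141 = 3895/384 - 141 = -50249/384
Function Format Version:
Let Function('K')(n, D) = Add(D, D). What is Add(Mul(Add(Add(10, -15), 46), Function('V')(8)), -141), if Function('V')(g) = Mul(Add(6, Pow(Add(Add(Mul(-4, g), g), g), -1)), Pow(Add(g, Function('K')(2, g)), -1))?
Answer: Rational(-50249, 384) ≈ -130.86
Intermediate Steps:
Function('K')(n, D) = Mul(2, D)
Function('V')(g) = Mul(Rational(1, 3), Pow(g, -1), Add(6, Mul(Rational(-1, 2), Pow(g, -1)))) (Function('V')(g) = Mul(Add(6, Pow(Add(Add(Mul(-4, g), g), g), -1)), Pow(Add(g, Mul(2, g)), -1)) = Mul(Add(6, Pow(Add(Mul(-3, g), g), -1)), Pow(Mul(3, g), -1)) = Mul(Add(6, Pow(Mul(-2, g), -1)), Mul(Rational(1, 3), Pow(g, -1))) = Mul(Add(6, Mul(Rational(-1, 2), Pow(g, -1))), Mul(Rational(1, 3), Pow(g, -1))) = Mul(Rational(1, 3), Pow(g, -1), Add(6, Mul(Rational(-1, 2), Pow(g, -1)))))
Add(Mul(Add(Add(10, -15), 46), Function('V')(8)), -141) = Add(Mul(Add(Add(10, -15), 46), Mul(Rational(1, 6), Pow(8, -2), Add(-1, Mul(12, 8)))), -141) = Add(Mul(Add(-5, 46), Mul(Rational(1, 6), Rational(1, 64), Add(-1, 96))), -141) = Add(Mul(41, Mul(Rational(1, 6), Rational(1, 64), 95)), -141) = Add(Mul(41, Rational(95, 384)), -141) = Add(Rational(3895, 384), -141) = Rational(-50249, 384)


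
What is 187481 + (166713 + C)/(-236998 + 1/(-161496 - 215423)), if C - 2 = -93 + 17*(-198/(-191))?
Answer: 3198760401389270581/17061848390133 ≈ 1.8748e+5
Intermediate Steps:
C = -14015/191 (C = 2 + (-93 + 17*(-198/(-191))) = 2 + (-93 + 17*(-198*(-1/191))) = 2 + (-93 + 17*(198/191)) = 2 + (-93 + 3366/191) = 2 - 14397/191 = -14015/191 ≈ -73.377)
187481 + (166713 + C)/(-236998 + 1/(-161496 - 215423)) = 187481 + (166713 - 14015/191)/(-236998 + 1/(-161496 - 215423)) = 187481 + 31828168/(191*(-236998 + 1/(-376919))) = 187481 + 31828168/(191*(-236998 - 1/376919)) = 187481 + 31828168/(191*(-89329049163/376919)) = 187481 + (31828168/191)*(-376919/89329049163) = 187481 - 11996641254392/17061848390133 = 3198760401389270581/17061848390133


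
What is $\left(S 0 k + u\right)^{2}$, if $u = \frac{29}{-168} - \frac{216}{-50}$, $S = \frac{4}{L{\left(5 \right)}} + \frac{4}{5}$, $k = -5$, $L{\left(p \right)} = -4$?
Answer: $\frac{303421561}{17640000} \approx 17.201$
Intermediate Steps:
$S = - \frac{1}{5}$ ($S = \frac{4}{-4} + \frac{4}{5} = 4 \left(- \frac{1}{4}\right) + 4 \cdot \frac{1}{5} = -1 + \frac{4}{5} = - \frac{1}{5} \approx -0.2$)
$u = \frac{17419}{4200}$ ($u = 29 \left(- \frac{1}{168}\right) - - \frac{108}{25} = - \frac{29}{168} + \frac{108}{25} = \frac{17419}{4200} \approx 4.1474$)
$\left(S 0 k + u\right)^{2} = \left(- \frac{0 \left(-5\right)}{5} + \frac{17419}{4200}\right)^{2} = \left(\left(- \frac{1}{5}\right) 0 + \frac{17419}{4200}\right)^{2} = \left(0 + \frac{17419}{4200}\right)^{2} = \left(\frac{17419}{4200}\right)^{2} = \frac{303421561}{17640000}$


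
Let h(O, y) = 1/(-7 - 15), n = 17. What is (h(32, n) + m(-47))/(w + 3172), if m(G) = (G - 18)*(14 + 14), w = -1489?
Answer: -4449/4114 ≈ -1.0814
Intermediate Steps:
h(O, y) = -1/22 (h(O, y) = 1/(-22) = -1/22)
m(G) = -504 + 28*G (m(G) = (-18 + G)*28 = -504 + 28*G)
(h(32, n) + m(-47))/(w + 3172) = (-1/22 + (-504 + 28*(-47)))/(-1489 + 3172) = (-1/22 + (-504 - 1316))/1683 = (-1/22 - 1820)*(1/1683) = -40041/22*1/1683 = -4449/4114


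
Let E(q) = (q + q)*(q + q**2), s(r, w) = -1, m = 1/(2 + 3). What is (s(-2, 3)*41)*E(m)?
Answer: -492/125 ≈ -3.9360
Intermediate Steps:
m = 1/5 ≈ 0.20000
E(q) = 2*q*(q + q**2) (E(q) = (2*q)*(q + q**2) = 2*q*(q + q**2))
(s(-2, 3)*41)*E(m) = (-1*41)*(2*(1/5)**2*(1 + 1/5)) = -82*6/(25*5) = -41*12/125 = -492/125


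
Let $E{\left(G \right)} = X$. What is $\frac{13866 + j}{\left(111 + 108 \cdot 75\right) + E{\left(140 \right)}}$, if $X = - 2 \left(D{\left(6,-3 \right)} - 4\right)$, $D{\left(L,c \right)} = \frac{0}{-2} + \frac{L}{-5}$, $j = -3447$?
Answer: $\frac{52095}{41107} \approx 1.2673$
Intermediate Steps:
$D{\left(L,c \right)} = - \frac{L}{5}$ ($D{\left(L,c \right)} = 0 \left(- \frac{1}{2}\right) + L \left(- \frac{1}{5}\right) = 0 - \frac{L}{5} = - \frac{L}{5}$)
$X = \frac{52}{5}$ ($X = - 2 \left(\left(- \frac{1}{5}\right) 6 - 4\right) = - 2 \left(- \frac{6}{5} - 4\right) = \left(-2\right) \left(- \frac{26}{5}\right) = \frac{52}{5} \approx 10.4$)
$E{\left(G \right)} = \frac{52}{5}$
$\frac{13866 + j}{\left(111 + 108 \cdot 75\right) + E{\left(140 \right)}} = \frac{13866 - 3447}{\left(111 + 108 \cdot 75\right) + \frac{52}{5}} = \frac{10419}{\left(111 + 8100\right) + \frac{52}{5}} = \frac{10419}{8211 + \frac{52}{5}} = \frac{10419}{\frac{41107}{5}} = 10419 \cdot \frac{5}{41107} = \frac{52095}{41107}$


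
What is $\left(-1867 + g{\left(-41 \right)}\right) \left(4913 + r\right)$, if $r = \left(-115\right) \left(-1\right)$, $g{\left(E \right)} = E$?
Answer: $-9593424$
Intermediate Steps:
$r = 115$
$\left(-1867 + g{\left(-41 \right)}\right) \left(4913 + r\right) = \left(-1867 - 41\right) \left(4913 + 115\right) = \left(-1908\right) 5028 = -9593424$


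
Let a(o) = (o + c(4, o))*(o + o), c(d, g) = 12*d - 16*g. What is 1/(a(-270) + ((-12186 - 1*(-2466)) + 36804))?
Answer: -1/2185836 ≈ -4.5749e-7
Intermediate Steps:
c(d, g) = -16*g + 12*d
a(o) = 2*o*(48 - 15*o) (a(o) = (o + (-16*o + 12*4))*(o + o) = (o + (-16*o + 48))*(2*o) = (o + (48 - 16*o))*(2*o) = (48 - 15*o)*(2*o) = 2*o*(48 - 15*o))
1/(a(-270) + ((-12186 - 1*(-2466)) + 36804)) = 1/(6*(-270)*(16 - 5*(-270)) + ((-12186 - 1*(-2466)) + 36804)) = 1/(6*(-270)*(16 + 1350) + ((-12186 + 2466) + 36804)) = 1/(6*(-270)*1366 + (-9720 + 36804)) = 1/(-2212920 + 27084) = 1/(-2185836) = -1/2185836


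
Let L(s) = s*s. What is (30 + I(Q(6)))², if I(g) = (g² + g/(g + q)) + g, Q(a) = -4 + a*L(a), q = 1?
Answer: 92637352528900/45369 ≈ 2.0419e+9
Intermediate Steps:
L(s) = s²
Q(a) = -4 + a³ (Q(a) = -4 + a*a² = -4 + a³)
I(g) = g + g² + g/(1 + g) (I(g) = (g² + g/(g + 1)) + g = (g² + g/(1 + g)) + g = g + g² + g/(1 + g))
(30 + I(Q(6)))² = (30 + (-4 + 6³)*(2 + (-4 + 6³)² + 2*(-4 + 6³))/(1 + (-4 + 6³)))² = (30 + (-4 + 216)*(2 + (-4 + 216)² + 2*(-4 + 216))/(1 + (-4 + 216)))² = (30 + 212*(2 + 212² + 2*212)/(1 + 212))² = (30 + 212*(2 + 44944 + 424)/213)² = (30 + 212*(1/213)*45370)² = (30 + 9618440/213)² = (9624830/213)² = 92637352528900/45369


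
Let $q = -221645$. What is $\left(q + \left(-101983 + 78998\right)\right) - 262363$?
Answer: $-506993$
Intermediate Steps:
$\left(q + \left(-101983 + 78998\right)\right) - 262363 = \left(-221645 + \left(-101983 + 78998\right)\right) - 262363 = \left(-221645 - 22985\right) - 262363 = -244630 - 262363 = -506993$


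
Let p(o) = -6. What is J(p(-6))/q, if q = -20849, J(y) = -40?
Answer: 40/20849 ≈ 0.0019186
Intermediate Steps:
J(p(-6))/q = -40/(-20849) = -40*(-1/20849) = 40/20849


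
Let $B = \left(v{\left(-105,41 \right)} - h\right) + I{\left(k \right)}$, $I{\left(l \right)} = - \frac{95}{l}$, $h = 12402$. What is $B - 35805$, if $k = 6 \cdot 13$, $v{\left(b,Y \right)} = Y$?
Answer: $- \frac{3757043}{78} \approx -48167.0$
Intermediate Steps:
$k = 78$
$B = - \frac{964253}{78}$ ($B = \left(41 - 12402\right) - \frac{95}{78} = -12361 - \frac{95}{78} = - \frac{964253}{78} \approx -12362.0$)
$B - 35805 = - \frac{964253}{78} - 35805 = - \frac{3757043}{78}$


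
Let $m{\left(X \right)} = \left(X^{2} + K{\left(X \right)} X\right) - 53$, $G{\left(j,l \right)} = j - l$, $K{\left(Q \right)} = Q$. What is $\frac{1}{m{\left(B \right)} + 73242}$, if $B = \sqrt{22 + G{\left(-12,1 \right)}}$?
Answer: $\frac{1}{73207} \approx 1.366 \cdot 10^{-5}$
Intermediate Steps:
$B = 3$ ($B = \sqrt{22 - 13} = \sqrt{9} = 3$)
$m{\left(X \right)} = -53 + 2 X^{2}$ ($m{\left(X \right)} = \left(X^{2} + X X\right) - 53 = \left(X^{2} + X^{2}\right) - 53 = 2 X^{2} - 53 = -53 + 2 X^{2}$)
$\frac{1}{m{\left(B \right)} + 73242} = \frac{1}{\left(-53 + 2 \cdot 3^{2}\right) + 73242} = \frac{1}{\left(-53 + 2 \cdot 9\right) + 73242} = \frac{1}{\left(-53 + 18\right) + 73242} = \frac{1}{-35 + 73242} = \frac{1}{73207}$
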